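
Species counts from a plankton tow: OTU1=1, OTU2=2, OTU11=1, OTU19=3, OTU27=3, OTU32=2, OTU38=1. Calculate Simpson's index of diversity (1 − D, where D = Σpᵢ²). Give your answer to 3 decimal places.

Total N = 1+2+1+3+3+2+1 = 13, so the proportions are 0.07692, 0.15385, 0.07692, 0.23077, 0.23077, 0.15385, 0.07692 (working shown to 5 dp, full precision carried).
D = 0.07692² + 0.15385² + 0.07692² + 0.23077² + 0.23077² + 0.15385² + 0.07692² = 0.00592 + 0.02367 + 0.00592 + 0.05325 + 0.05325 + 0.02367 + 0.00592 = 0.17160.
So 1 − D = 0.82840, i.e. 0.828 to 3 decimal places.

0.828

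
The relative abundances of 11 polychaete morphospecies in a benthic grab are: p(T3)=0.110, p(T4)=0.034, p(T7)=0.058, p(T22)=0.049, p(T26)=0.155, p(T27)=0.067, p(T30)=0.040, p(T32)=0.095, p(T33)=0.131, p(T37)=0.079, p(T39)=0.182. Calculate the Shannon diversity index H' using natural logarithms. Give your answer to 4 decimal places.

2.2700

Each pᵢ ln pᵢ term (working shown to 6 dp, full precision carried): 0.11×(-2.207275)=-0.242800, 0.034×(-3.381395)=-0.114967, 0.058×(-2.847312)=-0.165144, 0.049×(-3.015935)=-0.147781, 0.155×(-1.864330)=-0.288971, 0.067×(-2.703063)=-0.181105, 0.04×(-3.218876)=-0.128755, 0.095×(-2.353878)=-0.223618, 0.131×(-2.032558)=-0.266265, 0.079×(-2.538307)=-0.200526, 0.182×(-1.703749)=-0.310082.
Sum = -2.270016, so H' = 2.2700.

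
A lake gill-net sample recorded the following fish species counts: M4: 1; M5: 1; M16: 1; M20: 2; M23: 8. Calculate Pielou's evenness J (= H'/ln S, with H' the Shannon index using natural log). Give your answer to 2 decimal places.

0.73

Total N = 1+1+1+2+8 = 13, so the proportions are 0.0769, 0.0769, 0.0769, 0.1538, 0.6154 (working shown to 4 dp, full precision carried).
H' = −Σ pᵢ ln pᵢ = −((-0.1973) + (-0.1973) + (-0.1973) + (-0.2880) + (-0.2988)) = 1.1787.
With S = 5 species, ln S = 1.6094, so J = 1.1787/1.6094 = 0.7323, i.e. 0.73 to 2 decimal places.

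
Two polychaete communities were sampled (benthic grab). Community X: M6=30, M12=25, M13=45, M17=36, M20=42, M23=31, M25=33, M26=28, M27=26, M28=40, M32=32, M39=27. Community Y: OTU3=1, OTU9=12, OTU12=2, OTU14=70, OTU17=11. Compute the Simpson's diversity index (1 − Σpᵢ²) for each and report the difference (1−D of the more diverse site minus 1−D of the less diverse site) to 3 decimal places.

Community X: N=395, proportions 0.07595, 0.06329, 0.11392, 0.09114, 0.10633, 0.07848, 0.08354, 0.07089, 0.06582, 0.10127, 0.08101, 0.06835, giving 1−D = 0.91365 (working shown to 5 dp, full precision carried).
Community Y: N=96, proportions 0.01042, 0.125, 0.02083, 0.72917, 0.11458, giving 1−D = 0.43902.
Difference = |0.91365 − 0.43902| = 0.47463, i.e. 0.475 to 3 decimal places.

0.475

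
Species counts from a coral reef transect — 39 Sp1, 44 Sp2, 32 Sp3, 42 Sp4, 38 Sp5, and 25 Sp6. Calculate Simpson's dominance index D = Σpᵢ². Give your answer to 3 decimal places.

0.172

Total N = 39+44+32+42+38+25 = 220, so the proportions are 0.17727, 0.2, 0.14545, 0.19091, 0.17273, 0.11364 (working shown to 5 dp, full precision carried).
D = 0.17727² + 0.2² + 0.14545² + 0.19091² + 0.17273² + 0.11364² = 0.03143 + 0.04000 + 0.02116 + 0.03645 + 0.02983 + 0.01291 = 0.17178.
To 3 decimal places, D = 0.172.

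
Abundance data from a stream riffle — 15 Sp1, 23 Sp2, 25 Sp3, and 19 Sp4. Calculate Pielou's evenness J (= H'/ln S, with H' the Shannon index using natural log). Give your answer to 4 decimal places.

Total N = 15+23+25+19 = 82, so the proportions are 0.182927, 0.280488, 0.304878, 0.231707 (working shown to 6 dp, full precision carried).
H' = −Σ pᵢ ln pᵢ = −((-0.310732) + (-0.356563) + (-0.362147) + (-0.338821)) = 1.368264.
With S = 4 species, ln S = 1.386294, so J = 1.368264/1.386294 = 0.986994, i.e. 0.9870 to 4 decimal places.

0.9870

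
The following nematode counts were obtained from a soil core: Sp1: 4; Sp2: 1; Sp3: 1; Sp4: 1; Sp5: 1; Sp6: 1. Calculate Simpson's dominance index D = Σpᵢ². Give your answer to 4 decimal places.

Total N = 4+1+1+1+1+1 = 9, so the proportions are 0.444444, 0.111111, 0.111111, 0.111111, 0.111111, 0.111111 (working shown to 6 dp, full precision carried).
D = 0.444444² + 0.111111² + 0.111111² + 0.111111² + 0.111111² + 0.111111² = 0.197531 + 0.012346 + 0.012346 + 0.012346 + 0.012346 + 0.012346 = 0.259259.
To 4 decimal places, D = 0.2593.

0.2593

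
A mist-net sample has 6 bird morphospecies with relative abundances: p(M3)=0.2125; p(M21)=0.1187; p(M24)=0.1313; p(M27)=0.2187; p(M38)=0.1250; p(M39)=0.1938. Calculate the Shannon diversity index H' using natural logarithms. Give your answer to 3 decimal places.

1.759

Each pᵢ ln pᵢ term (working shown to 5 dp, full precision carried): 0.2125×(-1.54881)=-0.32912, 0.1187×(-2.13116)=-0.25297, 0.1313×(-2.03027)=-0.26657, 0.2187×(-1.52005)=-0.33244, 0.125×(-2.07944)=-0.25993, 0.1938×(-1.64093)=-0.31801.
Sum = -1.75904, so H' = 1.759.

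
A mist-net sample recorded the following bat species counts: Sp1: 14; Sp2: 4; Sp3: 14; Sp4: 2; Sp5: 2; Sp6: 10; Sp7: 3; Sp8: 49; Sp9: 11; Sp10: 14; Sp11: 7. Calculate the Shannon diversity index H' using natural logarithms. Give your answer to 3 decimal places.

1.974

Total N = 14+4+14+2+2+10+3+49+11+14+7 = 130, so the proportions are 0.10769, 0.03077, 0.10769, 0.01538, 0.01538, 0.07692, 0.02308, 0.37692, 0.08462, 0.10769, 0.05385 (working shown to 5 dp, full precision carried).
Each pᵢ ln pᵢ term: 0.10769×(-2.22848)=-0.23999, 0.03077×(-3.48124)=-0.10712, 0.10769×(-2.22848)=-0.23999, 0.01538×(-4.17439)=-0.06422, 0.01538×(-4.17439)=-0.06422, 0.07692×(-2.56495)=-0.19730, 0.02308×(-3.76892)=-0.08698, 0.37692×(-0.97571)=-0.36777, 0.08462×(-2.46964)=-0.20897, 0.10769×(-2.22848)=-0.23999, 0.05385×(-2.92162)=-0.15732.
Sum = -1.97386, so H' = 1.974.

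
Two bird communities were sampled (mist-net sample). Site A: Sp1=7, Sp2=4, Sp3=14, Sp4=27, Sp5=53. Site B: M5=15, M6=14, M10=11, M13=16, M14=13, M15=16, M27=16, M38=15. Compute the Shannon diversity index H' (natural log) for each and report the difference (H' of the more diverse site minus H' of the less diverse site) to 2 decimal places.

Site A: N=105, proportions 0.0667, 0.0381, 0.1333, 0.2571, 0.5048, giving H' = 1.2680 (working shown to 4 dp, full precision carried).
Site B: N=116, proportions 0.1293, 0.1207, 0.0948, 0.1379, 0.1121, 0.1379, 0.1379, 0.1293, giving H' = 2.0726.
Difference = |1.2680 − 2.0726| = 0.8046, i.e. 0.80 to 2 decimal places.

0.80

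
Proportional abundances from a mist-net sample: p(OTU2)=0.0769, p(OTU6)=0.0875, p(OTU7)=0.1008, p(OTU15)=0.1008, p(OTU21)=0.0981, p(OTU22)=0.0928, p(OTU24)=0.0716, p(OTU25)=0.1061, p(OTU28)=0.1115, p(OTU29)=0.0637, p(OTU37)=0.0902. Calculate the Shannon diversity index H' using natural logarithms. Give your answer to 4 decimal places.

Each pᵢ ln pᵢ term (working shown to 6 dp, full precision carried): 0.0769×(-2.565249)=-0.197268, 0.0875×(-2.436116)=-0.213160, 0.1008×(-2.294617)=-0.231297, 0.1008×(-2.294617)=-0.231297, 0.0981×(-2.321768)=-0.227765, 0.0928×(-2.377309)=-0.220614, 0.0716×(-2.636660)=-0.188785, 0.1061×(-2.243373)=-0.238022, 0.1115×(-2.193731)=-0.244601, 0.0637×(-2.753571)=-0.175402, 0.0902×(-2.405726)=-0.216996.
Sum = -2.385209, so H' = 2.3852.

2.3852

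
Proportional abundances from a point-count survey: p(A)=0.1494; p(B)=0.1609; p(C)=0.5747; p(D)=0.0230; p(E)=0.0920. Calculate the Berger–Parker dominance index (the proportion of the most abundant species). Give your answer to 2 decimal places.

0.57

The largest proportion is 0.5747, i.e. d = 0.57 to 2 decimal places.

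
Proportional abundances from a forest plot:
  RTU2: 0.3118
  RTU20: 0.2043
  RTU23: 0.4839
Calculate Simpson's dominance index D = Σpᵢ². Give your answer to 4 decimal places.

D = 0.3118² + 0.2043² + 0.4839² = 0.097219 + 0.041738 + 0.234159 = 0.373117 (working shown to 6 dp, full precision carried).
To 4 decimal places, D = 0.3731.

0.3731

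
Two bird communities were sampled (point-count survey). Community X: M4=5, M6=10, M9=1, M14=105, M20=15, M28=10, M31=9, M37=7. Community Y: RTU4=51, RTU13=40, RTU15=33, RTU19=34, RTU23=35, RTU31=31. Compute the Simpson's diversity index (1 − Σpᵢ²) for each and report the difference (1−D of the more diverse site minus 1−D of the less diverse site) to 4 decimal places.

Community X: N=162, proportions 0.030864, 0.061728, 0.006173, 0.648148, 0.092593, 0.061728, 0.055556, 0.04321, giving 1−D = 0.557766 (working shown to 6 dp, full precision carried).
Community Y: N=224, proportions 0.227679, 0.178571, 0.147321, 0.151786, 0.15625, 0.138393, giving 1−D = 0.827966.
Difference = |0.557766 − 0.827966| = 0.270200, i.e. 0.2702 to 4 decimal places.

0.2702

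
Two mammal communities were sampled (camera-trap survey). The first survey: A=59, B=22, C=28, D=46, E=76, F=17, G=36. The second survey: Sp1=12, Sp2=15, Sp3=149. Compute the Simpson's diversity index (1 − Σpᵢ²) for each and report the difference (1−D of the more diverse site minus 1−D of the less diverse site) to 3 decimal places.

0.552

The first survey: N=284, proportions 0.20775, 0.07746, 0.09859, 0.16197, 0.26761, 0.05986, 0.12676, giving 1−D = 0.82362 (working shown to 5 dp, full precision carried).
The second survey: N=176, proportions 0.06818, 0.08523, 0.84659, giving 1−D = 0.27137.
Difference = |0.82362 − 0.27137| = 0.55225, i.e. 0.552 to 3 decimal places.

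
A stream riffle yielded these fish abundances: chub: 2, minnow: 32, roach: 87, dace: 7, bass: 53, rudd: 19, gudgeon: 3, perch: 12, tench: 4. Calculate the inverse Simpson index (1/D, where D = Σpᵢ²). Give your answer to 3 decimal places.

Total N = 2+32+87+7+53+19+3+12+4 = 219, so the proportions are 0.0091324, 0.1461187, 0.3972603, 0.0319635, 0.2420091, 0.086758, 0.0136986, 0.0547945, 0.0182648 (working shown to 7 dp, full precision carried).
D = 0.0091324² + 0.1461187² + 0.3972603² + 0.0319635² + 0.2420091² + 0.086758² + 0.0136986² + 0.0547945² + 0.0182648² = 0.0000834 + 0.0213507 + 0.1578157 + 0.0010217 + 0.0585684 + 0.0075269 + 0.0001877 + 0.0030024 + 0.0003336 = 0.2498905.
So 1/D = 4.00175, i.e. 4.002 to 3 decimal places.

4.002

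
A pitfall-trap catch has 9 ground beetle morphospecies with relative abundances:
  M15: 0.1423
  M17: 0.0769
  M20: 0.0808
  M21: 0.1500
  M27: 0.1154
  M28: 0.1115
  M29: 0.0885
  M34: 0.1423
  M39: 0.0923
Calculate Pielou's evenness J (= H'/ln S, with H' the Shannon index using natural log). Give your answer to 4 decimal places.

0.9869

H' = −Σ pᵢ ln pᵢ = −((-0.277459) + (-0.197268) + (-0.203275) + (-0.284568) + (-0.249189) + (-0.244601) + (-0.214591) + (-0.277459) + (-0.219924)) = 2.168334 (working shown to 6 dp, full precision carried).
With S = 9 species, ln S = 2.197225, so J = 2.168334/2.197225 = 0.986851, i.e. 0.9869 to 4 decimal places.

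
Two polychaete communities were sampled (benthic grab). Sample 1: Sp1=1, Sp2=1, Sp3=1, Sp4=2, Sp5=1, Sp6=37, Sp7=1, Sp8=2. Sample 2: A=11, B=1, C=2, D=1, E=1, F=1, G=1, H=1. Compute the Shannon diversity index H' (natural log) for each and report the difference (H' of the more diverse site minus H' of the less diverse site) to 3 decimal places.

0.619

Sample 1: N=46, proportions 0.02174, 0.02174, 0.02174, 0.04348, 0.02174, 0.80435, 0.02174, 0.04348, giving H' = 0.86393 (working shown to 5 dp, full precision carried).
Sample 2: N=19, proportions 0.57895, 0.05263, 0.10526, 0.05263, 0.05263, 0.05263, 0.05263, 0.05263, giving H' = 1.48322.
Difference = |0.86393 − 1.48322| = 0.61929, i.e. 0.619 to 3 decimal places.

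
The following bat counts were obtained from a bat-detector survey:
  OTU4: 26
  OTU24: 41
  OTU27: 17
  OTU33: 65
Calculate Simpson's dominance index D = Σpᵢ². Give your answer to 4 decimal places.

Total N = 26+41+17+65 = 149, so the proportions are 0.174497, 0.275168, 0.114094, 0.436242 (working shown to 6 dp, full precision carried).
D = 0.174497² + 0.275168² + 0.114094² + 0.436242² = 0.030449 + 0.075717 + 0.013017 + 0.190307 = 0.309491.
To 4 decimal places, D = 0.3095.

0.3095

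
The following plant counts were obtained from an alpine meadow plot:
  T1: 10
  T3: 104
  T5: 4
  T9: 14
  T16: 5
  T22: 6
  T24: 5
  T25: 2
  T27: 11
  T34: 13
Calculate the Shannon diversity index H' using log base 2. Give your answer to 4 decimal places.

Total N = 10+104+4+14+5+6+5+2+11+13 = 174, so the proportions are 0.057471, 0.597701, 0.022989, 0.08046, 0.028736, 0.034483, 0.028736, 0.011494, 0.063218, 0.074713 (working shown to 6 dp, full precision carried).
Each pᵢ log₂ pᵢ term: 0.057471×(-4.121015)=-0.236840, 0.597701×(-0.742504)=-0.443795, 0.022989×(-5.442943)=-0.125125, 0.08046×(-3.635589)=-0.292519, 0.028736×(-5.121015)=-0.147156, 0.034483×(-4.857981)=-0.167517, 0.028736×(-5.121015)=-0.147156, 0.011494×(-6.442943)=-0.074057, 0.063218×(-3.983512)=-0.251831, 0.074713×(-3.742504)=-0.279612.
Sum = -2.165607, so H' = 2.1656.

2.1656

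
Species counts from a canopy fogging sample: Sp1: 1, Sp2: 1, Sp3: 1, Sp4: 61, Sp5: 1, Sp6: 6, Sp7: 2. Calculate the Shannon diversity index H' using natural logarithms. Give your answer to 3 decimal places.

Total N = 1+1+1+61+1+6+2 = 73, so the proportions are 0.0137, 0.0137, 0.0137, 0.83562, 0.0137, 0.08219, 0.0274 (working shown to 5 dp, full precision carried).
Each pᵢ ln pᵢ term: 0.0137×(-4.29046)=-0.05877, 0.0137×(-4.29046)=-0.05877, 0.0137×(-4.29046)=-0.05877, 0.83562×(-0.17959)=-0.15006, 0.0137×(-4.29046)=-0.05877, 0.08219×(-2.49870)=-0.20537, 0.0274×(-3.59731)=-0.09856.
Sum = -0.68909, so H' = 0.689.

0.689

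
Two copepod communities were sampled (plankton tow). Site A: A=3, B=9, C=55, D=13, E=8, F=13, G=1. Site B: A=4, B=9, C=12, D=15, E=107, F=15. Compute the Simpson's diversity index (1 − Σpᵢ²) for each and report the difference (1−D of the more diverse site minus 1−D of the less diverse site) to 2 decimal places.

0.12

Site A: N=102, proportions 0.02941, 0.08824, 0.53922, 0.12745, 0.07843, 0.12745, 0.0098, giving 1−D = 0.66186 (working shown to 5 dp, full precision carried).
Site B: N=162, proportions 0.02469, 0.05556, 0.07407, 0.09259, 0.66049, 0.09259, giving 1−D = 0.53742.
Difference = |0.66186 − 0.53742| = 0.12444, i.e. 0.12 to 2 decimal places.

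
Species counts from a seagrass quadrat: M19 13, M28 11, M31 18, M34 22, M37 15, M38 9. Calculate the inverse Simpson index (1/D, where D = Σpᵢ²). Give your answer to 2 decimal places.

Total N = 13+11+18+22+15+9 = 88, so the proportions are 0.147727, 0.125, 0.204545, 0.25, 0.170455, 0.102273 (working shown to 6 dp, full precision carried).
D = 0.147727² + 0.125² + 0.204545² + 0.25² + 0.170455² + 0.102273² = 0.021823 + 0.015625 + 0.041839 + 0.062500 + 0.029055 + 0.010460 = 0.181302.
So 1/D = 5.5157, i.e. 5.52 to 2 decimal places.

5.52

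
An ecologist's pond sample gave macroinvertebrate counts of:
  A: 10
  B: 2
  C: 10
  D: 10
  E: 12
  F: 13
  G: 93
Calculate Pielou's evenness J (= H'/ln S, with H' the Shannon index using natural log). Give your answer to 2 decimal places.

Total N = 10+2+10+10+12+13+93 = 150, so the proportions are 0.0667, 0.0133, 0.0667, 0.0667, 0.08, 0.0867, 0.62 (working shown to 4 dp, full precision carried).
H' = −Σ pᵢ ln pᵢ = −((-0.1805) + (-0.0576) + (-0.1805) + (-0.1805) + (-0.2021) + (-0.2120) + (-0.2964)) = 1.3096.
With S = 7 species, ln S = 1.9459, so J = 1.3096/1.9459 = 0.6730, i.e. 0.67 to 2 decimal places.

0.67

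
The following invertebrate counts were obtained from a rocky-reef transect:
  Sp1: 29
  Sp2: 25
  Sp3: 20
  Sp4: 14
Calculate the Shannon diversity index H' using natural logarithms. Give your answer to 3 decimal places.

Total N = 29+25+20+14 = 88, so the proportions are 0.32955, 0.28409, 0.22727, 0.15909 (working shown to 5 dp, full precision carried).
Each pᵢ ln pᵢ term: 0.32955×(-1.11004)=-0.36581, 0.28409×(-1.25846)=-0.35752, 0.22727×(-1.48160)=-0.33673, 0.15909×(-1.83828)=-0.29245.
Sum = -1.35251, so H' = 1.353.

1.353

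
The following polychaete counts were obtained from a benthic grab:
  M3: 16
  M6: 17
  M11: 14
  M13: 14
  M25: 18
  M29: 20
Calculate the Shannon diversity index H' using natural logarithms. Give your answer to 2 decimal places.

1.78

Total N = 16+17+14+14+18+20 = 99, so the proportions are 0.1616, 0.1717, 0.1414, 0.1414, 0.1818, 0.202 (working shown to 4 dp, full precision carried).
Each pᵢ ln pᵢ term: 0.1616×(-1.8225)=-0.2946, 0.1717×(-1.7619)=-0.3025, 0.1414×(-1.9561)=-0.2766, 0.1414×(-1.9561)=-0.2766, 0.1818×(-1.7047)=-0.3100, 0.202×(-1.5994)=-0.3231.
Sum = -1.7834, so H' = 1.78.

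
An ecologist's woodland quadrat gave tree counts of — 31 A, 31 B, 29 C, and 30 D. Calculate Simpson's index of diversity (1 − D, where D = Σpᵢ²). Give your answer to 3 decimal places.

Total N = 31+31+29+30 = 121, so the proportions are 0.2562, 0.2562, 0.23967, 0.24793 (working shown to 5 dp, full precision carried).
D = 0.2562² + 0.2562² + 0.23967² + 0.24793² = 0.06564 + 0.06564 + 0.05744 + 0.06147 = 0.25019.
So 1 − D = 0.74981, i.e. 0.750 to 3 decimal places.

0.750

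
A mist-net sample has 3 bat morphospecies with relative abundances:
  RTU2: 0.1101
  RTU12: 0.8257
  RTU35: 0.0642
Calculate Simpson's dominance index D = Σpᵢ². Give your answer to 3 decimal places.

0.698

D = 0.1101² + 0.8257² + 0.0642² = 0.01212 + 0.68178 + 0.00412 = 0.69802 (working shown to 5 dp, full precision carried).
To 3 decimal places, D = 0.698.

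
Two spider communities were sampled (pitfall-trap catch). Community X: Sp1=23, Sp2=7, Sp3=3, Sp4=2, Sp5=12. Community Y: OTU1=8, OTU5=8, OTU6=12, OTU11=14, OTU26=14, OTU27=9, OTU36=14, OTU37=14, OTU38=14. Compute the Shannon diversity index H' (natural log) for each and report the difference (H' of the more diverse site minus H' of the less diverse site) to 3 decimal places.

Community X: N=47, proportions 0.4893617, 0.1489362, 0.0638298, 0.0425532, 0.2553191, giving H' = 1.2918763 (working shown to 7 dp, full precision carried).
Community Y: N=107, proportions 0.0747664, 0.0747664, 0.1121495, 0.1308411, 0.1308411, 0.0841121, 0.1308411, 0.1308411, 0.1308411, giving H' = 2.1719038.
Difference = |1.2918763 − 2.1719038| = 0.8800275, i.e. 0.880 to 3 decimal places.

0.880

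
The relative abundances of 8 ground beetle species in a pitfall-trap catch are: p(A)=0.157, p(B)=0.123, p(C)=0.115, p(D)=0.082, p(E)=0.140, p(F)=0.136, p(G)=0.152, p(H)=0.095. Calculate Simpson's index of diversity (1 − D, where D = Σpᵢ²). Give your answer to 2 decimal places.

0.87

D = 0.157² + 0.123² + 0.115² + 0.082² + 0.14² + 0.136² + 0.152² + 0.095² = 0.0246 + 0.0151 + 0.0132 + 0.0067 + 0.0196 + 0.0185 + 0.0231 + 0.0090 = 0.1300 (working shown to 4 dp, full precision carried).
So 1 − D = 0.8700, i.e. 0.87 to 2 decimal places.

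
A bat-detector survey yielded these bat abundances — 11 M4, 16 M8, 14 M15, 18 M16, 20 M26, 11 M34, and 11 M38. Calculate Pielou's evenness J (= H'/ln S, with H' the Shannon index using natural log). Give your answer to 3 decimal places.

Total N = 11+16+14+18+20+11+11 = 101, so the proportions are 0.10891, 0.15842, 0.13861, 0.17822, 0.19802, 0.10891, 0.10891 (working shown to 5 dp, full precision carried).
H' = −Σ pᵢ ln pᵢ = −((-0.24148) + (-0.29189) + (-0.27391) + (-0.30738) + (-0.32067) + (-0.24148) + (-0.24148)) = 1.91829.
With S = 7 species, ln S = 1.94591, so J = 1.91829/1.94591 = 0.98580, i.e. 0.986 to 3 decimal places.

0.986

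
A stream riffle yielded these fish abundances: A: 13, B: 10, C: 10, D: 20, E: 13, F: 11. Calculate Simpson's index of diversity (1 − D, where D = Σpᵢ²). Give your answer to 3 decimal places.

0.821

Total N = 13+10+10+20+13+11 = 77, so the proportions are 0.16883, 0.12987, 0.12987, 0.25974, 0.16883, 0.14286 (working shown to 5 dp, full precision carried).
D = 0.16883² + 0.12987² + 0.12987² + 0.25974² + 0.16883² + 0.14286² = 0.02850 + 0.01687 + 0.01687 + 0.06747 + 0.02850 + 0.02041 = 0.17861.
So 1 − D = 0.82139, i.e. 0.821 to 3 decimal places.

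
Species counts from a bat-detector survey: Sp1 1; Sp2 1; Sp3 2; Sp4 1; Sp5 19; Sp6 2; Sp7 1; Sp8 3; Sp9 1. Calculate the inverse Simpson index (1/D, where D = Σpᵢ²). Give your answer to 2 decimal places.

Total N = 1+1+2+1+19+2+1+3+1 = 31, so the proportions are 0.03226, 0.03226, 0.06452, 0.03226, 0.6129, 0.06452, 0.03226, 0.09677, 0.03226 (working shown to 5 dp, full precision carried).
D = 0.03226² + 0.03226² + 0.06452² + 0.03226² + 0.6129² + 0.06452² + 0.03226² + 0.09677² + 0.03226² = 0.00104 + 0.00104 + 0.00416 + 0.00104 + 0.37565 + 0.00416 + 0.00104 + 0.00937 + 0.00104 = 0.39854.
So 1/D = 2.5091, i.e. 2.51 to 2 decimal places.

2.51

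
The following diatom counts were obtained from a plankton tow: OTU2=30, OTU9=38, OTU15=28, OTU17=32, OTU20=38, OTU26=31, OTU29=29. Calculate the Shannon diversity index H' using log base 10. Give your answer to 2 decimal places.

0.84

Total N = 30+38+28+32+38+31+29 = 226, so the proportions are 0.1327, 0.1681, 0.1239, 0.1416, 0.1681, 0.1372, 0.1283 (working shown to 4 dp, full precision carried).
Each pᵢ log₁₀ pᵢ term: 0.1327×(-0.8770)=-0.1164, 0.1681×(-0.7743)=-0.1302, 0.1239×(-0.9070)=-0.1124, 0.1416×(-0.8490)=-0.1202, 0.1681×(-0.7743)=-0.1302, 0.1372×(-0.8627)=-0.1183, 0.1283×(-0.8917)=-0.1144.
Sum = -0.8421, so H' = 0.84.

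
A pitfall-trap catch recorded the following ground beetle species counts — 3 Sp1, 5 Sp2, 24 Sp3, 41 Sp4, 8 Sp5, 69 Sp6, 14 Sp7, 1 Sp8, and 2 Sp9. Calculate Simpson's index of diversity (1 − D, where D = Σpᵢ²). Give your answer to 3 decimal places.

0.738

Total N = 3+5+24+41+8+69+14+1+2 = 167, so the proportions are 0.01796, 0.02994, 0.14371, 0.24551, 0.0479, 0.41317, 0.08383, 0.00599, 0.01198 (working shown to 5 dp, full precision carried).
D = 0.01796² + 0.02994² + 0.14371² + 0.24551² + 0.0479² + 0.41317² + 0.08383² + 0.00599² + 0.01198² = 0.00032 + 0.00090 + 0.02065 + 0.06027 + 0.00229 + 0.17071 + 0.00703 + 0.00004 + 0.00014 = 0.26236.
So 1 − D = 0.73764, i.e. 0.738 to 3 decimal places.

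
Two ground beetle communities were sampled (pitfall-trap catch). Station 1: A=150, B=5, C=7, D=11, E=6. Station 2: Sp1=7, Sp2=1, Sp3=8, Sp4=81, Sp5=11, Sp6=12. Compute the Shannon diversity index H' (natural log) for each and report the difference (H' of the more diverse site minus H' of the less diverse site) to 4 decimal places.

0.4407

Station 1: N=179, proportions 0.837989, 0.027933, 0.039106, 0.061453, 0.03352, giving H' = 0.660060 (working shown to 6 dp, full precision carried).
Station 2: N=120, proportions 0.058333, 0.008333, 0.066667, 0.675, 0.091667, 0.1, giving H' = 1.100800.
Difference = |0.660060 − 1.100800| = 0.440740, i.e. 0.4407 to 4 decimal places.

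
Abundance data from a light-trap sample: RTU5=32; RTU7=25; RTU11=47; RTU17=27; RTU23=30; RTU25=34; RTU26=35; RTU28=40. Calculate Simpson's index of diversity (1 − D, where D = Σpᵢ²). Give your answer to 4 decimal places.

0.8701

Total N = 32+25+47+27+30+34+35+40 = 270, so the proportions are 0.118519, 0.092593, 0.174074, 0.1, 0.111111, 0.125926, 0.12963, 0.148148 (working shown to 6 dp, full precision carried).
D = 0.118519² + 0.092593² + 0.174074² + 0.1² + 0.111111² + 0.125926² + 0.12963² + 0.148148² = 0.014047 + 0.008573 + 0.030302 + 0.010000 + 0.012346 + 0.015857 + 0.016804 + 0.021948 = 0.129877.
So 1 − D = 0.870123, i.e. 0.8701 to 4 decimal places.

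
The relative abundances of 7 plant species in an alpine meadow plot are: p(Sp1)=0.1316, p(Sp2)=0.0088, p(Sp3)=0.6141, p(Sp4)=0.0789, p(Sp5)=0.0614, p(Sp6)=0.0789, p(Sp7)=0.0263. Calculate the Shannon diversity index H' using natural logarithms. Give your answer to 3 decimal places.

1.276

Each pᵢ ln pᵢ term (working shown to 5 dp, full precision carried): 0.1316×(-2.02799)=-0.26688, 0.0088×(-4.73300)=-0.04165, 0.6141×(-0.48760)=-0.29943, 0.0789×(-2.53957)=-0.20037, 0.0614×(-2.79035)=-0.17133, 0.0789×(-2.53957)=-0.20037, 0.0263×(-3.63819)=-0.09568.
Sum = -1.27572, so H' = 1.276.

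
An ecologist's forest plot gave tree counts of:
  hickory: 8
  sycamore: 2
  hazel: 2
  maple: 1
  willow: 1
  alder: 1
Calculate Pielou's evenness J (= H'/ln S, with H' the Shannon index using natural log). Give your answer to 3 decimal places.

Total N = 8+2+2+1+1+1 = 15, so the proportions are 0.53333, 0.13333, 0.13333, 0.06667, 0.06667, 0.06667 (working shown to 5 dp, full precision carried).
H' = −Σ pᵢ ln pᵢ = −((-0.33526) + (-0.26865) + (-0.26865) + (-0.18054) + (-0.18054) + (-0.18054)) = 1.41418.
With S = 6 species, ln S = 1.79176, so J = 1.41418/1.79176 = 0.78927, i.e. 0.789 to 3 decimal places.

0.789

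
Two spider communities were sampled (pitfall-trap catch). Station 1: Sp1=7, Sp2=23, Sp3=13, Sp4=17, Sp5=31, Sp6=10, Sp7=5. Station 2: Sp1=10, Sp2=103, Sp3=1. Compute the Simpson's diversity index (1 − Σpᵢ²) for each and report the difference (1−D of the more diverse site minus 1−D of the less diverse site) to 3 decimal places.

0.635

Station 1: N=106, proportions 0.06604, 0.21698, 0.12264, 0.16038, 0.29245, 0.09434, 0.04717, giving 1−D = 0.81114 (working shown to 5 dp, full precision carried).
Station 2: N=114, proportions 0.08772, 0.90351, 0.00877, giving 1−D = 0.17590.
Difference = |0.81114 − 0.17590| = 0.63524, i.e. 0.635 to 3 decimal places.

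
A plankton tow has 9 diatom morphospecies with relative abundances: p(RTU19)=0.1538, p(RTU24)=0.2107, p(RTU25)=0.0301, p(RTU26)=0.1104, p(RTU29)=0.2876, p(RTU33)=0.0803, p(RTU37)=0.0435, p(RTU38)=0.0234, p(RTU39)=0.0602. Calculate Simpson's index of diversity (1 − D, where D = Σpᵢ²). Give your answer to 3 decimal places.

0.824

D = 0.1538² + 0.2107² + 0.0301² + 0.1104² + 0.2876² + 0.0803² + 0.0435² + 0.0234² + 0.0602² = 0.02365 + 0.04439 + 0.00091 + 0.01219 + 0.08271 + 0.00645 + 0.00189 + 0.00055 + 0.00362 = 0.17637 (working shown to 5 dp, full precision carried).
So 1 − D = 0.82363, i.e. 0.824 to 3 decimal places.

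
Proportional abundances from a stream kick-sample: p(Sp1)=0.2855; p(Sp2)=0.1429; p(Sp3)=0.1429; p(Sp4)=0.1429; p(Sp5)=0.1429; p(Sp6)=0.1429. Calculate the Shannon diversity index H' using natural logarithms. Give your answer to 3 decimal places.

1.748

Each pᵢ ln pᵢ term (working shown to 5 dp, full precision carried): 0.2855×(-1.25351)=-0.35788, 0.1429×(-1.94561)=-0.27803, 0.1429×(-1.94561)=-0.27803, 0.1429×(-1.94561)=-0.27803, 0.1429×(-1.94561)=-0.27803, 0.1429×(-1.94561)=-0.27803.
Sum = -1.74802, so H' = 1.748.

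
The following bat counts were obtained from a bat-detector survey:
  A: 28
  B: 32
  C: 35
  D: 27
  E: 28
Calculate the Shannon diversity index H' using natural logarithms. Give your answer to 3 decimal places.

Total N = 28+32+35+27+28 = 150, so the proportions are 0.18667, 0.21333, 0.23333, 0.18, 0.18667 (working shown to 5 dp, full precision carried).
Each pᵢ ln pᵢ term: 0.18667×(-1.67843)=-0.31331, 0.21333×(-1.54490)=-0.32958, 0.23333×(-1.45529)=-0.33957, 0.18×(-1.71480)=-0.30866, 0.18667×(-1.67843)=-0.31331.
Sum = -1.60442, so H' = 1.604.

1.604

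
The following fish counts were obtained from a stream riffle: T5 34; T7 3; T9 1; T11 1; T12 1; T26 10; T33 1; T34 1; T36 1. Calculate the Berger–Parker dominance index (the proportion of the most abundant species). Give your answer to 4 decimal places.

0.6415

Total N = 34+3+1+1+1+10+1+1+1 = 53, so the proportions are 0.641509, 0.056604, 0.018868, 0.018868, 0.018868, 0.188679, 0.018868, 0.018868, 0.018868 (working shown to 6 dp, full precision carried).
The largest proportion is 0.641509, i.e. d = 0.6415 to 4 decimal places.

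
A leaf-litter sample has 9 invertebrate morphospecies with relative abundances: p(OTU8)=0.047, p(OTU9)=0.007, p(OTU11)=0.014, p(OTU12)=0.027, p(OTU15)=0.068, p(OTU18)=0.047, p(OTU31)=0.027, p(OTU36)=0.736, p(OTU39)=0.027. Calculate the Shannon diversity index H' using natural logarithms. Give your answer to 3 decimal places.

Each pᵢ ln pᵢ term (working shown to 5 dp, full precision carried): 0.047×(-3.05761)=-0.14371, 0.007×(-4.96185)=-0.03473, 0.014×(-4.26870)=-0.05976, 0.027×(-3.61192)=-0.09752, 0.068×(-2.68825)=-0.18280, 0.047×(-3.05761)=-0.14371, 0.027×(-3.61192)=-0.09752, 0.736×(-0.30653)=-0.22560, 0.027×(-3.61192)=-0.09752.
Sum = -1.08288, so H' = 1.083.

1.083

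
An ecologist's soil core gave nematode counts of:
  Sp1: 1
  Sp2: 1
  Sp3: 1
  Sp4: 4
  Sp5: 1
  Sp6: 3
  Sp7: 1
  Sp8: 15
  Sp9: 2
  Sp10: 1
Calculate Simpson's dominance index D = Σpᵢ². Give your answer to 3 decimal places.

0.289

Total N = 1+1+1+4+1+3+1+15+2+1 = 30, so the proportions are 0.03333, 0.03333, 0.03333, 0.13333, 0.03333, 0.1, 0.03333, 0.5, 0.06667, 0.03333 (working shown to 5 dp, full precision carried).
D = 0.03333² + 0.03333² + 0.03333² + 0.13333² + 0.03333² + 0.1² + 0.03333² + 0.5² + 0.06667² + 0.03333² = 0.00111 + 0.00111 + 0.00111 + 0.01778 + 0.00111 + 0.01000 + 0.00111 + 0.25000 + 0.00444 + 0.00111 = 0.28889.
To 3 decimal places, D = 0.289.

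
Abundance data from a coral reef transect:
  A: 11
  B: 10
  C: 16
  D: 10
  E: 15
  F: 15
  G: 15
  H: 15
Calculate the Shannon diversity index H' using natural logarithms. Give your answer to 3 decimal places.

Total N = 11+10+16+10+15+15+15+15 = 107, so the proportions are 0.1028, 0.09346, 0.14953, 0.09346, 0.14019, 0.14019, 0.14019, 0.14019 (working shown to 5 dp, full precision carried).
Each pᵢ ln pᵢ term: 0.1028×(-2.27493)=-0.23387, 0.09346×(-2.37024)=-0.22152, 0.14953×(-1.90024)=-0.28415, 0.09346×(-2.37024)=-0.22152, 0.14019×(-1.96478)=-0.27544, 0.14019×(-1.96478)=-0.27544, 0.14019×(-1.96478)=-0.27544, 0.14019×(-1.96478)=-0.27544.
Sum = -2.06280, so H' = 2.063.

2.063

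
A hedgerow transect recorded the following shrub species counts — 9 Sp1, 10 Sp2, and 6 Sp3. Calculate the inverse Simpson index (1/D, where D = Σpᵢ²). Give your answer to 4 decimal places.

Total N = 9+10+6 = 25, so the proportions are 0.36, 0.4, 0.24 (working shown to 7 dp, full precision carried).
D = 0.36² + 0.4² + 0.24² = 0.1296000 + 0.1600000 + 0.0576000 = 0.3472000.
So 1/D = 2.880184, i.e. 2.8802 to 4 decimal places.

2.8802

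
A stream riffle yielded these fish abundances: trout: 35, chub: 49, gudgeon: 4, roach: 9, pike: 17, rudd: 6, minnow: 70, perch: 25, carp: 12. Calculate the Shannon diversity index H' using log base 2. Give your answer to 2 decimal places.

2.70

Total N = 35+49+4+9+17+6+70+25+12 = 227, so the proportions are 0.1542, 0.2159, 0.0176, 0.0396, 0.0749, 0.0264, 0.3084, 0.1101, 0.0529 (working shown to 4 dp, full precision carried).
Each pᵢ log₂ pᵢ term: 0.1542×(-2.6973)=-0.4159, 0.2159×(-2.2118)=-0.4774, 0.0176×(-5.8265)=-0.1027, 0.0396×(-4.6566)=-0.1846, 0.0749×(-3.7391)=-0.2800, 0.0264×(-5.2416)=-0.1385, 0.3084×(-1.6973)=-0.5234, 0.1101×(-3.1827)=-0.3505, 0.0529×(-4.2416)=-0.2242.
Sum = -2.6973, so H' = 2.70.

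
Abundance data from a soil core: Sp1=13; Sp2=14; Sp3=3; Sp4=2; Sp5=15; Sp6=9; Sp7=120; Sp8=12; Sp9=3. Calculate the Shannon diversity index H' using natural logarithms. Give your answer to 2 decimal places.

Total N = 13+14+3+2+15+9+120+12+3 = 191, so the proportions are 0.0681, 0.0733, 0.0157, 0.0105, 0.0785, 0.0471, 0.6283, 0.0628, 0.0157 (working shown to 4 dp, full precision carried).
Each pᵢ ln pᵢ term: 0.0681×(-2.6873)=-0.1829, 0.0733×(-2.6132)=-0.1915, 0.0157×(-4.1537)=-0.0652, 0.0105×(-4.5591)=-0.0477, 0.0785×(-2.5442)=-0.1998, 0.0471×(-3.0550)=-0.1440, 0.6283×(-0.4648)=-0.2920, 0.0628×(-2.7674)=-0.1739, 0.0157×(-4.1537)=-0.0652.
Sum = -1.3623, so H' = 1.36.

1.36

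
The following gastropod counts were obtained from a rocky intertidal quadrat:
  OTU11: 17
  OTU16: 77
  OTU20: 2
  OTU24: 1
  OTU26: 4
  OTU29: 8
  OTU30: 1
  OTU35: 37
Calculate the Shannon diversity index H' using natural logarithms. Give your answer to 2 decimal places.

1.32

Total N = 17+77+2+1+4+8+1+37 = 147, so the proportions are 0.1156, 0.5238, 0.0136, 0.0068, 0.0272, 0.0544, 0.0068, 0.2517 (working shown to 4 dp, full precision carried).
Each pᵢ ln pᵢ term: 0.1156×(-2.1572)=-0.2495, 0.5238×(-0.6466)=-0.3387, 0.0136×(-4.2973)=-0.0585, 0.0068×(-4.9904)=-0.0339, 0.0272×(-3.6041)=-0.0981, 0.0544×(-2.9110)=-0.1584, 0.0068×(-4.9904)=-0.0339, 0.2517×(-1.3795)=-0.3472.
Sum = -1.3183, so H' = 1.32.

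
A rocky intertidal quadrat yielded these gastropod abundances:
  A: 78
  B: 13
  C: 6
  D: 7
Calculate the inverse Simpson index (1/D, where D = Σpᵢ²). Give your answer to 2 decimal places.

Total N = 78+13+6+7 = 104, so the proportions are 0.75, 0.125, 0.05769, 0.06731 (working shown to 5 dp, full precision carried).
D = 0.75² + 0.125² + 0.05769² + 0.06731² = 0.56250 + 0.01562 + 0.00333 + 0.00453 = 0.58598.
So 1/D = 1.7065, i.e. 1.71 to 2 decimal places.

1.71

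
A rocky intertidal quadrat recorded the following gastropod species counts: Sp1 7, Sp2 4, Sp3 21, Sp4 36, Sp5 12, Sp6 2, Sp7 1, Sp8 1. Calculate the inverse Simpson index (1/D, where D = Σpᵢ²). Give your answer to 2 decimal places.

3.61

Total N = 7+4+21+36+12+2+1+1 = 84, so the proportions are 0.083333, 0.047619, 0.25, 0.428571, 0.142857, 0.02381, 0.011905, 0.011905 (working shown to 6 dp, full precision carried).
D = 0.083333² + 0.047619² + 0.25² + 0.428571² + 0.142857² + 0.02381² + 0.011905² + 0.011905² = 0.006944 + 0.002268 + 0.062500 + 0.183673 + 0.020408 + 0.000567 + 0.000142 + 0.000142 = 0.276644.
So 1/D = 3.6148, i.e. 3.61 to 2 decimal places.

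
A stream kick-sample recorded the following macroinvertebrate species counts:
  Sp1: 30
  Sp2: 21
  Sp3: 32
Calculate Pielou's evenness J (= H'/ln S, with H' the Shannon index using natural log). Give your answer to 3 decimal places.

Total N = 30+21+32 = 83, so the proportions are 0.36145, 0.25301, 0.38554 (working shown to 5 dp, full precision carried).
H' = −Σ pᵢ ln pᵢ = −((-0.36782) + (-0.34772) + (-0.36746)) = 1.08300.
With S = 3 species, ln S = 1.09861, so J = 1.08300/1.09861 = 0.98579, i.e. 0.986 to 3 decimal places.

0.986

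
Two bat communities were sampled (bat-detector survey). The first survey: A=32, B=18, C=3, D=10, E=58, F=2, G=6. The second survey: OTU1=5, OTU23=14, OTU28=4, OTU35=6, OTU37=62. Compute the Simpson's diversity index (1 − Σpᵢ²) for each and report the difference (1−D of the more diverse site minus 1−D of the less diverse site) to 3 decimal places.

The first survey: N=129, proportions 0.24806, 0.13953, 0.02326, 0.07752, 0.44961, 0.0155, 0.04651, giving 1−D = 0.70789 (working shown to 5 dp, full precision carried).
The second survey: N=91, proportions 0.05495, 0.15385, 0.04396, 0.06593, 0.68132, giving 1−D = 0.50284.
Difference = |0.70789 − 0.50284| = 0.20505, i.e. 0.205 to 3 decimal places.

0.205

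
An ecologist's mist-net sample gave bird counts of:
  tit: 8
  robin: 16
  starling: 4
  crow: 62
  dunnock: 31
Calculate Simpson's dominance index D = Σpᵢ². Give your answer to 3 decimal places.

0.351

Total N = 8+16+4+62+31 = 121, so the proportions are 0.06612, 0.13223, 0.03306, 0.5124, 0.2562 (working shown to 5 dp, full precision carried).
D = 0.06612² + 0.13223² + 0.03306² + 0.5124² + 0.2562² = 0.00437 + 0.01749 + 0.00109 + 0.26255 + 0.06564 = 0.35114.
To 3 decimal places, D = 0.351.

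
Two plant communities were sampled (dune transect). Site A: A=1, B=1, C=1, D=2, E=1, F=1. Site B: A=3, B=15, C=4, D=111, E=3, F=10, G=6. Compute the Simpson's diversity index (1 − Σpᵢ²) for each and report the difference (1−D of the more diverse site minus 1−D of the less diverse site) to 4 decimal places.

0.3667

Site A: N=7, proportions 0.1428571, 0.1428571, 0.1428571, 0.2857143, 0.1428571, 0.1428571, giving 1−D = 0.8163265 (working shown to 7 dp, full precision carried).
Site B: N=152, proportions 0.0197368, 0.0986842, 0.0263158, 0.7302632, 0.0197368, 0.0657895, 0.0394737, giving 1−D = 0.4496191.
Difference = |0.8163265 − 0.4496191| = 0.3667074, i.e. 0.3667 to 4 decimal places.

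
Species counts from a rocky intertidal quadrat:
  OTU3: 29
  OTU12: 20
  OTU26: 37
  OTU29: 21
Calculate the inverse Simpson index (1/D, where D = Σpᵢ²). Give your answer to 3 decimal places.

Total N = 29+20+37+21 = 107, so the proportions are 0.271028, 0.1869159, 0.3457944, 0.1962617 (working shown to 7 dp, full precision carried).
D = 0.271028² + 0.1869159² + 0.3457944² + 0.1962617² = 0.0734562 + 0.0349375 + 0.1195738 + 0.0385186 = 0.2664862.
So 1/D = 3.75254, i.e. 3.753 to 3 decimal places.

3.753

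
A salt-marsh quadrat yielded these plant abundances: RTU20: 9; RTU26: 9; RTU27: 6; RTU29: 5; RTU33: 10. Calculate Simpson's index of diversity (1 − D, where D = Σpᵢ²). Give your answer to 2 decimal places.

0.79

Total N = 9+9+6+5+10 = 39, so the proportions are 0.2308, 0.2308, 0.1538, 0.1282, 0.2564 (working shown to 4 dp, full precision carried).
D = 0.2308² + 0.2308² + 0.1538² + 0.1282² + 0.2564² = 0.0533 + 0.0533 + 0.0237 + 0.0164 + 0.0657 = 0.2124.
So 1 − D = 0.7876, i.e. 0.79 to 2 decimal places.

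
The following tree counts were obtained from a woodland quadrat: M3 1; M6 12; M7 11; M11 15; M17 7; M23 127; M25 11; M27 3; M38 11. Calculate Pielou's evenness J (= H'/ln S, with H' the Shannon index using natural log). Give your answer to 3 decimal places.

0.610

Total N = 1+12+11+15+7+127+11+3+11 = 198, so the proportions are 0.00505, 0.06061, 0.05556, 0.07576, 0.03535, 0.64141, 0.05556, 0.01515, 0.05556 (working shown to 5 dp, full precision carried).
H' = −Σ pᵢ ln pᵢ = −((-0.02671) + (-0.16990) + (-0.16058) + (-0.19547) + (-0.11816) + (-0.28484) + (-0.16058) + (-0.06348) + (-0.16058)) = 1.34029.
With S = 9 species, ln S = 2.19722, so J = 1.34029/2.19722 = 0.60999, i.e. 0.610 to 3 decimal places.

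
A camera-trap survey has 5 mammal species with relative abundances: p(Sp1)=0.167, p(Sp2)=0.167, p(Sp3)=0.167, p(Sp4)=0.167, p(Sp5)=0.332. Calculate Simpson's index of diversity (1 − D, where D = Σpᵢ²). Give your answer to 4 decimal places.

0.7782

D = 0.167² + 0.167² + 0.167² + 0.167² + 0.332² = 0.027889 + 0.027889 + 0.027889 + 0.027889 + 0.110224 = 0.221780 (working shown to 6 dp, full precision carried).
So 1 − D = 0.778220, i.e. 0.7782 to 4 decimal places.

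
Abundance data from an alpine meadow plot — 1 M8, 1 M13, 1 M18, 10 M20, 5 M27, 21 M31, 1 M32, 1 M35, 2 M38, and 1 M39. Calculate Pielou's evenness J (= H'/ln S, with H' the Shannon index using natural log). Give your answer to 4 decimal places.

0.6920

Total N = 1+1+1+10+5+21+1+1+2+1 = 44, so the proportions are 0.022727, 0.022727, 0.022727, 0.227273, 0.113636, 0.477273, 0.022727, 0.022727, 0.045455, 0.022727 (working shown to 6 dp, full precision carried).
H' = −Σ pᵢ ln pᵢ = −((-0.086004) + (-0.086004) + (-0.086004) + (-0.336728) + (-0.247131) + (-0.353023) + (-0.086004) + (-0.086004) + (-0.140502) + (-0.086004)) = 1.593410.
With S = 10 species, ln S = 2.302585, so J = 1.593410/2.302585 = 0.692009, i.e. 0.6920 to 4 decimal places.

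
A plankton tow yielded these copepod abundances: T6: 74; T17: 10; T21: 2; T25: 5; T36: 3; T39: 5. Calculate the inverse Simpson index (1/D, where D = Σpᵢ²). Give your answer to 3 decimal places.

1.738

Total N = 74+10+2+5+3+5 = 99, so the proportions are 0.747475, 0.10101, 0.020202, 0.050505, 0.030303, 0.050505 (working shown to 6 dp, full precision carried).
D = 0.747475² + 0.10101² + 0.020202² + 0.050505² + 0.030303² + 0.050505² = 0.558718 + 0.010203 + 0.000408 + 0.002551 + 0.000918 + 0.002551 = 0.575349.
So 1/D = 1.73807, i.e. 1.738 to 3 decimal places.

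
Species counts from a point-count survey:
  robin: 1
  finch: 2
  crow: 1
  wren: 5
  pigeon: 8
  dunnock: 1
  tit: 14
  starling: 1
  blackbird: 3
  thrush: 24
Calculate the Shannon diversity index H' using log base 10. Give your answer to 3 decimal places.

Total N = 1+2+1+5+8+1+14+1+3+24 = 60, so the proportions are 0.01667, 0.03333, 0.01667, 0.08333, 0.13333, 0.01667, 0.23333, 0.01667, 0.05, 0.4 (working shown to 5 dp, full precision carried).
Each pᵢ log₁₀ pᵢ term: 0.01667×(-1.77815)=-0.02964, 0.03333×(-1.47712)=-0.04924, 0.01667×(-1.77815)=-0.02964, 0.08333×(-1.07918)=-0.08993, 0.13333×(-0.87506)=-0.11667, 0.01667×(-1.77815)=-0.02964, 0.23333×(-0.63202)=-0.14747, 0.01667×(-1.77815)=-0.02964, 0.05×(-1.30103)=-0.06505, 0.4×(-0.39794)=-0.15918.
Sum = -0.74609, so H' = 0.746.

0.746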